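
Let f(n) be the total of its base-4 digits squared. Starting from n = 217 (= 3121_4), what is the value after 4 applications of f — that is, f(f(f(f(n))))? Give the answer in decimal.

217 = (3,1,2,1)_4 → 3² + 1² + 2² + 1² = 15
15 = (3,3)_4 → 3² + 3² = 18
18 = (1,0,2)_4 → 1² + 0² + 2² = 5
5 = (1,1)_4 → 1² + 1² = 2

2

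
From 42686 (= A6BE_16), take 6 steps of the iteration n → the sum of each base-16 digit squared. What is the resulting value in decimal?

42686 = (10,6,11,14)_16 → 10² + 6² + 11² + 14² = 453
453 = (1,12,5)_16 → 1² + 12² + 5² = 170
170 = (10,10)_16 → 10² + 10² = 200
200 = (12,8)_16 → 12² + 8² = 208
208 = (13,0)_16 → 13² + 0² = 169
169 = (10,9)_16 → 10² + 9² = 181

181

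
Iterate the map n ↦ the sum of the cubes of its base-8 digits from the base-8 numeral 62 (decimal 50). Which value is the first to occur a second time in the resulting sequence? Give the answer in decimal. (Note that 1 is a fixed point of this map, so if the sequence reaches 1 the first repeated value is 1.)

559

50 = (6,2)_8 → 6³ + 2³ = 216 + 8 = 224
224 = (3,4,0)_8 → 3³ + 4³ + 0³ = 27 + 64 + 0 = 91
91 = (1,3,3)_8 → 1³ + 3³ + 3³ = 1 + 27 + 27 = 55
55 = (6,7)_8 → 6³ + 7³ = 216 + 343 = 559
559 = (1,0,5,7)_8 → 1³ + 0³ + 5³ + 7³ = 1 + 0 + 125 + 343 = 469
469 = (7,2,5)_8 → 7³ + 2³ + 5³ = 343 + 8 + 125 = 476
476 = (7,3,4)_8 → 7³ + 3³ + 4³ = 343 + 27 + 64 = 434
434 = (6,6,2)_8 → 6³ + 6³ + 2³ = 216 + 216 + 8 = 440
440 = (6,7,0)_8 → 6³ + 7³ + 0³ = 216 + 343 + 0 = 559  — 559 already appeared earlier.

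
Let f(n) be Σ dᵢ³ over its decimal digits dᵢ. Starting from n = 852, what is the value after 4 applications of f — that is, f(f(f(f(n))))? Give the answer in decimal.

1242

852 → 645
645 → 405
405 → 189
189 → 1242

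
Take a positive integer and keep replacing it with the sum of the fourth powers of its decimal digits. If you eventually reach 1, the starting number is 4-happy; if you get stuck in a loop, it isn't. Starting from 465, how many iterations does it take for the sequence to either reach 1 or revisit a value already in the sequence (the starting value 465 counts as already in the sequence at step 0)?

465 → 4⁴ + 6⁴ + 5⁴ = 2177
2177 → 2⁴ + 1⁴ + 7⁴ + 7⁴ = 4819
4819 → 4⁴ + 8⁴ + 1⁴ + 9⁴ = 10914
10914 → 1⁴ + 0⁴ + 9⁴ + 1⁴ + 4⁴ = 6819
6819 → 6⁴ + 8⁴ + 1⁴ + 9⁴ = 11954
11954 → 1⁴ + 1⁴ + 9⁴ + 5⁴ + 4⁴ = 7444
7444 → 7⁴ + 4⁴ + 4⁴ + 4⁴ = 3169
3169 → 3⁴ + 1⁴ + 6⁴ + 9⁴ = 7939
7939 → 7⁴ + 9⁴ + 3⁴ + 9⁴ = 15604
15604 → 1⁴ + 5⁴ + 6⁴ + 0⁴ + 4⁴ = 2178
2178 → 2⁴ + 1⁴ + 7⁴ + 8⁴ = 6514
6514 → 6⁴ + 5⁴ + 1⁴ + 4⁴ = 2178  — 2178 repeats.
That took 12 steps.

12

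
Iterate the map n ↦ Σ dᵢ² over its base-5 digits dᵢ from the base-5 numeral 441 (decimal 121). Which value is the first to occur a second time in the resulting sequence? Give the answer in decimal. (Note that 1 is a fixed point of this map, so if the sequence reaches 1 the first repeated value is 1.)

1

121 = (4,4,1)_5 → 4² + 4² + 1² = 16 + 16 + 1 = 33
33 = (1,1,3)_5 → 1² + 1² + 3² = 1 + 1 + 9 = 11
11 = (2,1)_5 → 2² + 1² = 4 + 1 = 5
5 = (1,0)_5 → 1² + 0² = 1 + 0 = 1  — reached the fixed point 1.
1 → 1, so 1 is the first repeated value.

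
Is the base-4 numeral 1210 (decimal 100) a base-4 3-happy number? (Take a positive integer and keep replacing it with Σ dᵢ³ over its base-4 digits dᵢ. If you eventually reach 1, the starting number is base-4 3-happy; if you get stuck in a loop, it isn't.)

base-4 3-happy

100 = (1,2,1,0)_4 → 1³ + 2³ + 1³ + 0³ = 10
10 = (2,2)_4 → 2³ + 2³ = 16
16 = (1,0,0)_4 → 1³ + 0³ + 0³ = 1  — reached 1.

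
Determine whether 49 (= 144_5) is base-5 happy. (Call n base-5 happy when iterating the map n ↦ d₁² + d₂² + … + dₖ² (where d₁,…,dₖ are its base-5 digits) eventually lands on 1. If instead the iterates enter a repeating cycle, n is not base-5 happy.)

49 = (1,4,4)_5 → 1² + 4² + 4² = 1 + 16 + 16 = 33
33 = (1,1,3)_5 → 1² + 1² + 3² = 1 + 1 + 9 = 11
11 = (2,1)_5 → 2² + 1² = 4 + 1 = 5
5 = (1,0)_5 → 1² + 0² = 1 + 0 = 1  — reached 1.

base-5 happy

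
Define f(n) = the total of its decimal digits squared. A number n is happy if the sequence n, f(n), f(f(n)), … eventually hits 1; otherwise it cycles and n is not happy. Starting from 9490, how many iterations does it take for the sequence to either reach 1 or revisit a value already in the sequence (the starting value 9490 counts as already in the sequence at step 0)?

9490 → 178
178 → 114
114 → 18
18 → 65
65 → 61
61 → 37
37 → 58
58 → 89
89 → 145
145 → 42
42 → 20
20 → 4
4 → 16
16 → 37  — 37 repeats.
That took 14 steps.

14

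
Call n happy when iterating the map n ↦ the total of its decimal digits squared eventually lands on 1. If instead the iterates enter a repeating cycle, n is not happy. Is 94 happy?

happy

94 → 9² + 4² = 81 + 16 = 97
97 → 9² + 7² = 81 + 49 = 130
130 → 1² + 3² + 0² = 1 + 9 + 0 = 10
10 → 1² + 0² = 1 + 0 = 1  — reached 1.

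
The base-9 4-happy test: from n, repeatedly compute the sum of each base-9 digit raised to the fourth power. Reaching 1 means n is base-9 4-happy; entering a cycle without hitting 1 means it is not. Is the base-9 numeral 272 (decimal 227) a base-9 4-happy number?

227 = (2,7,2)_9 → 2433
2433 = (3,3,0,3)_9 → 243
243 = (3,0,0)_9 → 81
81 = (1,0,0)_9 → 1  — reached 1.

base-9 4-happy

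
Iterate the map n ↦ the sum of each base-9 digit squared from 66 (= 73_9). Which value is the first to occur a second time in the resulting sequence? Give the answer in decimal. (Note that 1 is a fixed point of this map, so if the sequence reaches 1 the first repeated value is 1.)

74

66 = (7,3)_9 → 7² + 3² = 58
58 = (6,4)_9 → 6² + 4² = 52
52 = (5,7)_9 → 5² + 7² = 74
74 = (8,2)_9 → 8² + 2² = 68
68 = (7,5)_9 → 7² + 5² = 74  — 74 already appeared earlier.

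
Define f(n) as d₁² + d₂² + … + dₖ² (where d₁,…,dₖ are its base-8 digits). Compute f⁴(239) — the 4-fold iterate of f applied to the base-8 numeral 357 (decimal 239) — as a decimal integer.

239 = (3,5,7)_8 → 3² + 5² + 7² = 83
83 = (1,2,3)_8 → 1² + 2² + 3² = 14
14 = (1,6)_8 → 1² + 6² = 37
37 = (4,5)_8 → 4² + 5² = 41

41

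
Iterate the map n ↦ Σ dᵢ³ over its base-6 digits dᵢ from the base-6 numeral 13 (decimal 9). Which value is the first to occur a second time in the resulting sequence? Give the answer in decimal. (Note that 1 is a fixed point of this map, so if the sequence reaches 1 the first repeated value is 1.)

9 = (1,3)_6 → 28
28 = (4,4)_6 → 128
128 = (3,3,2)_6 → 62
62 = (1,4,2)_6 → 73
73 = (2,0,1)_6 → 9  — 9 already appeared earlier.

9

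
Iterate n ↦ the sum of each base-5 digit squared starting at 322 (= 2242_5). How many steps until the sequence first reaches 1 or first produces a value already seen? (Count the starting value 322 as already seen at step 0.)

322 = (2,2,4,2)_5 → 2² + 2² + 4² + 2² = 28
28 = (1,0,3)_5 → 1² + 0² + 3² = 10
10 = (2,0)_5 → 2² + 0² = 4
4 = (4)_5 → 4² = 16
16 = (3,1)_5 → 3² + 1² = 10  — 10 repeats.
That took 5 steps.

5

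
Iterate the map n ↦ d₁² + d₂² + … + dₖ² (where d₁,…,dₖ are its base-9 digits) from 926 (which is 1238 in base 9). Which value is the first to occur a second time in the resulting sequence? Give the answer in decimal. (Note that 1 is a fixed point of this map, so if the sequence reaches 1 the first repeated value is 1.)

926 = (1,2,3,8)_9 → 1² + 2² + 3² + 8² = 78
78 = (8,6)_9 → 8² + 6² = 100
100 = (1,2,1)_9 → 1² + 2² + 1² = 6
6 = (6)_9 → 6² = 36
36 = (4,0)_9 → 4² + 0² = 16
16 = (1,7)_9 → 1² + 7² = 50
50 = (5,5)_9 → 5² + 5² = 50  — 50 already appeared earlier.

50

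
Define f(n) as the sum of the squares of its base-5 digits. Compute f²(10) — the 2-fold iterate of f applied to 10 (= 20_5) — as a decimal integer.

10 = (2,0)_5 → 2² + 0² = 4
4 = (4)_5 → 4² = 16

16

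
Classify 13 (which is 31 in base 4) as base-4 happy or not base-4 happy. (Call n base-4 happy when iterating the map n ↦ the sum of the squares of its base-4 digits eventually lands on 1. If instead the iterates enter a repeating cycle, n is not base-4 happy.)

13 = (3,1)_4 → 3² + 1² = 10
10 = (2,2)_4 → 2² + 2² = 8
8 = (2,0)_4 → 2² + 0² = 4
4 = (1,0)_4 → 1² + 0² = 1  — reached 1.

base-4 happy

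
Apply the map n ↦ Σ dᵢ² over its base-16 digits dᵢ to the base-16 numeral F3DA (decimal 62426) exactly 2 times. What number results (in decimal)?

275

62426 = (15,3,13,10)_16 → 15² + 3² + 13² + 10² = 225 + 9 + 169 + 100 = 503
503 = (1,15,7)_16 → 1² + 15² + 7² = 1 + 225 + 49 = 275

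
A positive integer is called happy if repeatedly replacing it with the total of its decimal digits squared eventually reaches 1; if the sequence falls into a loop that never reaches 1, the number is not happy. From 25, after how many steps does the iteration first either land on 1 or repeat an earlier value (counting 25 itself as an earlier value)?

25 → 2² + 5² = 29
29 → 2² + 9² = 85
85 → 8² + 5² = 89
89 → 8² + 9² = 145
145 → 1² + 4² + 5² = 42
42 → 4² + 2² = 20
20 → 2² + 0² = 4
4 → 4² = 16
16 → 1² + 6² = 37
37 → 3² + 7² = 58
58 → 5² + 8² = 89  — 89 repeats.
That took 11 steps.

11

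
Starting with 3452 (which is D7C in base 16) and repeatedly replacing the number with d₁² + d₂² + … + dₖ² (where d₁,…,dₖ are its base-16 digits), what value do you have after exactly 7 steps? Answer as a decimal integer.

3452 = (13,7,12)_16 → 13² + 7² + 12² = 169 + 49 + 144 = 362
362 = (1,6,10)_16 → 1² + 6² + 10² = 1 + 36 + 100 = 137
137 = (8,9)_16 → 8² + 9² = 64 + 81 = 145
145 = (9,1)_16 → 9² + 1² = 81 + 1 = 82
82 = (5,2)_16 → 5² + 2² = 25 + 4 = 29
29 = (1,13)_16 → 1² + 13² = 1 + 169 = 170
170 = (10,10)_16 → 10² + 10² = 100 + 100 = 200

200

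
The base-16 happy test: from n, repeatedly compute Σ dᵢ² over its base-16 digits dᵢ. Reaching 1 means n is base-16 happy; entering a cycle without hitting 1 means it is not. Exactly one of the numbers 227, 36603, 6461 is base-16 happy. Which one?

6461

227: 227 → 205 → 313 → 91 → 146 → 85 → 50 → 13 → 169 → 181 → 146  — repeats 146 (not base-16 happy)
36603: 36603 → 606 → 225 → 197 → 169 → 181 → 146 → 85 → 50 → 13 → 169  — repeats 169 (not base-16 happy)
6461: 6461 → 260 → 17 → 2 → 4 → 16 → 1  — reaches 1 (base-16 happy)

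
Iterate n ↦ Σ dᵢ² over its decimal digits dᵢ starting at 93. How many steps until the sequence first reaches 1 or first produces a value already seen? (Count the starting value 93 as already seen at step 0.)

93 → 9² + 3² = 81 + 9 = 90
90 → 9² + 0² = 81 + 0 = 81
81 → 8² + 1² = 64 + 1 = 65
65 → 6² + 5² = 36 + 25 = 61
61 → 6² + 1² = 36 + 1 = 37
37 → 3² + 7² = 9 + 49 = 58
58 → 5² + 8² = 25 + 64 = 89
89 → 8² + 9² = 64 + 81 = 145
145 → 1² + 4² + 5² = 1 + 16 + 25 = 42
42 → 4² + 2² = 16 + 4 = 20
20 → 2² + 0² = 4 + 0 = 4
4 → 4² = 16
16 → 1² + 6² = 1 + 36 = 37  — 37 repeats.
That took 13 steps.

13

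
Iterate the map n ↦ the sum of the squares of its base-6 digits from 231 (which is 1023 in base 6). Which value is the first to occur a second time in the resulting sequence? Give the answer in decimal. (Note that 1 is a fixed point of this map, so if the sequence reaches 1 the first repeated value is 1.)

5

231 = (1,0,2,3)_6 → 1² + 0² + 2² + 3² = 14
14 = (2,2)_6 → 2² + 2² = 8
8 = (1,2)_6 → 1² + 2² = 5
5 = (5)_6 → 5² = 25
25 = (4,1)_6 → 4² + 1² = 17
17 = (2,5)_6 → 2² + 5² = 29
29 = (4,5)_6 → 4² + 5² = 41
41 = (1,0,5)_6 → 1² + 0² + 5² = 26
26 = (4,2)_6 → 4² + 2² = 20
20 = (3,2)_6 → 3² + 2² = 13
13 = (2,1)_6 → 2² + 1² = 5  — 5 already appeared earlier.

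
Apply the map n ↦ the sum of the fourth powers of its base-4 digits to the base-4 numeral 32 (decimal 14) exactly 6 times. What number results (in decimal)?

14 = (3,2)_4 → 3⁴ + 2⁴ = 97
97 = (1,2,0,1)_4 → 1⁴ + 2⁴ + 0⁴ + 1⁴ = 18
18 = (1,0,2)_4 → 1⁴ + 0⁴ + 2⁴ = 17
17 = (1,0,1)_4 → 1⁴ + 0⁴ + 1⁴ = 2
2 = (2)_4 → 2⁴ = 16
16 = (1,0,0)_4 → 1⁴ + 0⁴ + 0⁴ = 1

1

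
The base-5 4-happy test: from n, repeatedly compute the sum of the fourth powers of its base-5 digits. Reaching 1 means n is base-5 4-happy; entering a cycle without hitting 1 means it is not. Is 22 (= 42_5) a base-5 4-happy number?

22 = (4,2)_5 → 4⁴ + 2⁴ = 256 + 16 = 272
272 = (2,0,4,2)_5 → 2⁴ + 0⁴ + 4⁴ + 2⁴ = 16 + 0 + 256 + 16 = 288
288 = (2,1,2,3)_5 → 2⁴ + 1⁴ + 2⁴ + 3⁴ = 16 + 1 + 16 + 81 = 114
114 = (4,2,4)_5 → 4⁴ + 2⁴ + 4⁴ = 256 + 16 + 256 = 528
528 = (4,1,0,3)_5 → 4⁴ + 1⁴ + 0⁴ + 3⁴ = 256 + 1 + 0 + 81 = 338
338 = (2,3,2,3)_5 → 2⁴ + 3⁴ + 2⁴ + 3⁴ = 16 + 81 + 16 + 81 = 194
194 = (1,2,3,4)_5 → 1⁴ + 2⁴ + 3⁴ + 4⁴ = 1 + 16 + 81 + 256 = 354
354 = (2,4,0,4)_5 → 2⁴ + 4⁴ + 0⁴ + 4⁴ = 16 + 256 + 0 + 256 = 528  — 528 already seen; the sequence cycles without reaching 1.

not base-5 4-happy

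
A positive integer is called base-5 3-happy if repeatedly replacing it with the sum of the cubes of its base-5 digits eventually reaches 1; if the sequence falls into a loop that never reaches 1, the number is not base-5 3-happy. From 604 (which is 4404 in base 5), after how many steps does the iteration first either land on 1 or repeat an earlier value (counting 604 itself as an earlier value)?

8

604 = (4,4,0,4)_5 → 4³ + 4³ + 0³ + 4³ = 192
192 = (1,2,3,2)_5 → 1³ + 2³ + 3³ + 2³ = 44
44 = (1,3,4)_5 → 1³ + 3³ + 4³ = 92
92 = (3,3,2)_5 → 3³ + 3³ + 2³ = 62
62 = (2,2,2)_5 → 2³ + 2³ + 2³ = 24
24 = (4,4)_5 → 4³ + 4³ = 128
128 = (1,0,0,3)_5 → 1³ + 0³ + 0³ + 3³ = 28
28 = (1,0,3)_5 → 1³ + 0³ + 3³ = 28  — 28 repeats.
That took 8 steps.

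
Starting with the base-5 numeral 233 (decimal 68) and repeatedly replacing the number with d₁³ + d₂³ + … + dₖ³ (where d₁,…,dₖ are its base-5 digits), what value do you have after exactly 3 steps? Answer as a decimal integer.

68 = (2,3,3)_5 → 62
62 = (2,2,2)_5 → 24
24 = (4,4)_5 → 128

128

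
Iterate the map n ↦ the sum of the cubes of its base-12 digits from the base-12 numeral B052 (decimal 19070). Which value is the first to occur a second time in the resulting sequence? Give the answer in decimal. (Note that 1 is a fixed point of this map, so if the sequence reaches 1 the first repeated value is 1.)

19070 = (11,0,5,2)_12 → 11³ + 0³ + 5³ + 2³ = 1464
1464 = (10,2,0)_12 → 10³ + 2³ + 0³ = 1008
1008 = (7,0,0)_12 → 7³ + 0³ + 0³ = 343
343 = (2,4,7)_12 → 2³ + 4³ + 7³ = 415
415 = (2,10,7)_12 → 2³ + 10³ + 7³ = 1351
1351 = (9,4,7)_12 → 9³ + 4³ + 7³ = 1136
1136 = (7,10,8)_12 → 7³ + 10³ + 8³ = 1855
1855 = (1,0,10,7)_12 → 1³ + 0³ + 10³ + 7³ = 1344
1344 = (9,4,0)_12 → 9³ + 4³ + 0³ = 793
793 = (5,6,1)_12 → 5³ + 6³ + 1³ = 342
342 = (2,4,6)_12 → 2³ + 4³ + 6³ = 288
288 = (2,0,0)_12 → 2³ + 0³ + 0³ = 8
8 = (8)_12 → 8³ = 512
512 = (3,6,8)_12 → 3³ + 6³ + 8³ = 755
755 = (5,2,11)_12 → 5³ + 2³ + 11³ = 1464  — 1464 already appeared earlier.

1464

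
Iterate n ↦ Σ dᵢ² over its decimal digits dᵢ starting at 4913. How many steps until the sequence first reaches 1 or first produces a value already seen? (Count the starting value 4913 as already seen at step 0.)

4913 → 4² + 9² + 1² + 3² = 107
107 → 1² + 0² + 7² = 50
50 → 5² + 0² = 25
25 → 2² + 5² = 29
29 → 2² + 9² = 85
85 → 8² + 5² = 89
89 → 8² + 9² = 145
145 → 1² + 4² + 5² = 42
42 → 4² + 2² = 20
20 → 2² + 0² = 4
4 → 4² = 16
16 → 1² + 6² = 37
37 → 3² + 7² = 58
58 → 5² + 8² = 89  — 89 repeats.
That took 14 steps.

14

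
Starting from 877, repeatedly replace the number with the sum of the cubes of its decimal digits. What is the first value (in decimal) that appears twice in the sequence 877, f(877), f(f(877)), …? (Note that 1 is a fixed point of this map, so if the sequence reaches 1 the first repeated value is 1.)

877 → 8³ + 7³ + 7³ = 1198
1198 → 1³ + 1³ + 9³ + 8³ = 1243
1243 → 1³ + 2³ + 4³ + 3³ = 100
100 → 1³ + 0³ + 0³ = 1  — reached the fixed point 1.
1 → 1, so 1 is the first repeated value.

1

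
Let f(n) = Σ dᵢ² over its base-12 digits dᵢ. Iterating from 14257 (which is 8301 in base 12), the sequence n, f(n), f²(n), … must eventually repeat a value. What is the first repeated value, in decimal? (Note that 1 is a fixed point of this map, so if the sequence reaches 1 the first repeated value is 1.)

25

14257 = (8,3,0,1)_12 → 8² + 3² + 0² + 1² = 64 + 9 + 0 + 1 = 74
74 = (6,2)_12 → 6² + 2² = 36 + 4 = 40
40 = (3,4)_12 → 3² + 4² = 9 + 16 = 25
25 = (2,1)_12 → 2² + 1² = 4 + 1 = 5
5 = (5)_12 → 5² = 25  — 25 already appeared earlier.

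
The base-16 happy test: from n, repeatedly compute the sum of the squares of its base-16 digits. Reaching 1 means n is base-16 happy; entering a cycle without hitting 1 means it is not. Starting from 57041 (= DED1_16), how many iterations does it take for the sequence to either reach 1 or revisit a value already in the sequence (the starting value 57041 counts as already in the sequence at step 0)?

15

57041 = (13,14,13,1)_16 → 13² + 14² + 13² + 1² = 169 + 196 + 169 + 1 = 535
535 = (2,1,7)_16 → 2² + 1² + 7² = 4 + 1 + 49 = 54
54 = (3,6)_16 → 3² + 6² = 9 + 36 = 45
45 = (2,13)_16 → 2² + 13² = 4 + 169 = 173
173 = (10,13)_16 → 10² + 13² = 100 + 169 = 269
269 = (1,0,13)_16 → 1² + 0² + 13² = 1 + 0 + 169 = 170
170 = (10,10)_16 → 10² + 10² = 100 + 100 = 200
200 = (12,8)_16 → 12² + 8² = 144 + 64 = 208
208 = (13,0)_16 → 13² + 0² = 169 + 0 = 169
169 = (10,9)_16 → 10² + 9² = 100 + 81 = 181
181 = (11,5)_16 → 11² + 5² = 121 + 25 = 146
146 = (9,2)_16 → 9² + 2² = 81 + 4 = 85
85 = (5,5)_16 → 5² + 5² = 25 + 25 = 50
50 = (3,2)_16 → 3² + 2² = 9 + 4 = 13
13 = (13)_16 → 13² = 169  — 169 repeats.
That took 15 steps.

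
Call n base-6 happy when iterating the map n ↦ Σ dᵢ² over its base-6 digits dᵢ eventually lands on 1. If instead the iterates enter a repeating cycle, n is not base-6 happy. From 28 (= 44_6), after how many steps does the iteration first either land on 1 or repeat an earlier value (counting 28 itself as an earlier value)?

28 = (4,4)_6 → 4² + 4² = 32
32 = (5,2)_6 → 5² + 2² = 29
29 = (4,5)_6 → 4² + 5² = 41
41 = (1,0,5)_6 → 1² + 0² + 5² = 26
26 = (4,2)_6 → 4² + 2² = 20
20 = (3,2)_6 → 3² + 2² = 13
13 = (2,1)_6 → 2² + 1² = 5
5 = (5)_6 → 5² = 25
25 = (4,1)_6 → 4² + 1² = 17
17 = (2,5)_6 → 2² + 5² = 29  — 29 repeats.
That took 10 steps.

10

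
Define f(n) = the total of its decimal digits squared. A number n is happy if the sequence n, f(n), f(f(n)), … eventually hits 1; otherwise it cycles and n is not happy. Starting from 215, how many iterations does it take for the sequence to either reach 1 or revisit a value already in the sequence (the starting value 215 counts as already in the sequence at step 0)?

14

215 → 2² + 1² + 5² = 4 + 1 + 25 = 30
30 → 3² + 0² = 9 + 0 = 9
9 → 9² = 81
81 → 8² + 1² = 64 + 1 = 65
65 → 6² + 5² = 36 + 25 = 61
61 → 6² + 1² = 36 + 1 = 37
37 → 3² + 7² = 9 + 49 = 58
58 → 5² + 8² = 25 + 64 = 89
89 → 8² + 9² = 64 + 81 = 145
145 → 1² + 4² + 5² = 1 + 16 + 25 = 42
42 → 4² + 2² = 16 + 4 = 20
20 → 2² + 0² = 4 + 0 = 4
4 → 4² = 16
16 → 1² + 6² = 1 + 36 = 37  — 37 repeats.
That took 14 steps.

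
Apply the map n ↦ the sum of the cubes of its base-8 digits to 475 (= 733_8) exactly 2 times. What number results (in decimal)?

475 = (7,3,3)_8 → 7³ + 3³ + 3³ = 343 + 27 + 27 = 397
397 = (6,1,5)_8 → 6³ + 1³ + 5³ = 216 + 1 + 125 = 342

342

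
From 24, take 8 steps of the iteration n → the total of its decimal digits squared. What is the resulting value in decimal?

24 → 2² + 4² = 4 + 16 = 20
20 → 2² + 0² = 4 + 0 = 4
4 → 4² = 16
16 → 1² + 6² = 1 + 36 = 37
37 → 3² + 7² = 9 + 49 = 58
58 → 5² + 8² = 25 + 64 = 89
89 → 8² + 9² = 64 + 81 = 145
145 → 1² + 4² + 5² = 1 + 16 + 25 = 42

42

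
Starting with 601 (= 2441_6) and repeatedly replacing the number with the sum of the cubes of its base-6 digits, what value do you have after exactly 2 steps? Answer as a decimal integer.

216

601 = (2,4,4,1)_6 → 2³ + 4³ + 4³ + 1³ = 137
137 = (3,4,5)_6 → 3³ + 4³ + 5³ = 216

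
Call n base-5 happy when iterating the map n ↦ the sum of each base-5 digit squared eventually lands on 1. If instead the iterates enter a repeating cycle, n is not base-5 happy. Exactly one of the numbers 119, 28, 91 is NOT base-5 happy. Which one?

28

119: 119 → 41 → 11 → 5 → 1  — reaches 1 (base-5 happy)
28: 28 → 10 → 4 → 16 → 10  — repeats 10 (not base-5 happy)
91: 91 → 19 → 25 → 1  — reaches 1 (base-5 happy)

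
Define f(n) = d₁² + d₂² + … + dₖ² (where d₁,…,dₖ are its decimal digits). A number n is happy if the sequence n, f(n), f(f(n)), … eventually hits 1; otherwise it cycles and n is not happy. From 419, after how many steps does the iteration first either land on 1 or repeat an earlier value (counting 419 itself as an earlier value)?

10

419 → 4² + 1² + 9² = 16 + 1 + 81 = 98
98 → 9² + 8² = 81 + 64 = 145
145 → 1² + 4² + 5² = 1 + 16 + 25 = 42
42 → 4² + 2² = 16 + 4 = 20
20 → 2² + 0² = 4 + 0 = 4
4 → 4² = 16
16 → 1² + 6² = 1 + 36 = 37
37 → 3² + 7² = 9 + 49 = 58
58 → 5² + 8² = 25 + 64 = 89
89 → 8² + 9² = 64 + 81 = 145  — 145 repeats.
That took 10 steps.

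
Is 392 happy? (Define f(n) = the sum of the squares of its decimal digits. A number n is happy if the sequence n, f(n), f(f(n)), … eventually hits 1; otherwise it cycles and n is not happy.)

392 → 3² + 9² + 2² = 94
94 → 9² + 4² = 97
97 → 9² + 7² = 130
130 → 1² + 3² + 0² = 10
10 → 1² + 0² = 1  — reached 1.

happy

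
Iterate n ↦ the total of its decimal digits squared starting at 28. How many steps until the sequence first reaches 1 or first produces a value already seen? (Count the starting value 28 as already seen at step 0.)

28 → 2² + 8² = 68
68 → 6² + 8² = 100
100 → 1² + 0² + 0² = 1  — reached 1.
That took 3 steps.

3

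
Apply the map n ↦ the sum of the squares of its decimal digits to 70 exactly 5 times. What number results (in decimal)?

1

70 → 7² + 0² = 49 + 0 = 49
49 → 4² + 9² = 16 + 81 = 97
97 → 9² + 7² = 81 + 49 = 130
130 → 1² + 3² + 0² = 1 + 9 + 0 = 10
10 → 1² + 0² = 1 + 0 = 1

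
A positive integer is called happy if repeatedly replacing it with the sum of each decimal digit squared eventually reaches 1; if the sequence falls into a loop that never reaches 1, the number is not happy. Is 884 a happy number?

884 → 8² + 8² + 4² = 144
144 → 1² + 4² + 4² = 33
33 → 3² + 3² = 18
18 → 1² + 8² = 65
65 → 6² + 5² = 61
61 → 6² + 1² = 37
37 → 3² + 7² = 58
58 → 5² + 8² = 89
89 → 8² + 9² = 145
145 → 1² + 4² + 5² = 42
42 → 4² + 2² = 20
20 → 2² + 0² = 4
4 → 4² = 16
16 → 1² + 6² = 37  — 37 already seen; the sequence cycles without reaching 1.

not happy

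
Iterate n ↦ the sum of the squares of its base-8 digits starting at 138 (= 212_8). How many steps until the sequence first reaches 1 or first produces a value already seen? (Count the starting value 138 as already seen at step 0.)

138 = (2,1,2)_8 → 2² + 1² + 2² = 4 + 1 + 4 = 9
9 = (1,1)_8 → 1² + 1² = 1 + 1 = 2
2 = (2)_8 → 2² = 4
4 = (4)_8 → 4² = 16
16 = (2,0)_8 → 2² + 0² = 4 + 0 = 4  — 4 repeats.
That took 5 steps.

5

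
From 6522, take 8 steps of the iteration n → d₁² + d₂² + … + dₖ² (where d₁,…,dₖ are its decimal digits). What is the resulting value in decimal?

6522 → 69
69 → 117
117 → 51
51 → 26
26 → 40
40 → 16
16 → 37
37 → 58

58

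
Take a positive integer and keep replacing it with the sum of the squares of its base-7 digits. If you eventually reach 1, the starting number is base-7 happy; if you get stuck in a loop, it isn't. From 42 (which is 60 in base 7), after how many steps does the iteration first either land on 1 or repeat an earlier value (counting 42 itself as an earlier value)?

6

42 = (6,0)_7 → 6² + 0² = 36
36 = (5,1)_7 → 5² + 1² = 26
26 = (3,5)_7 → 3² + 5² = 34
34 = (4,6)_7 → 4² + 6² = 52
52 = (1,0,3)_7 → 1² + 0² + 3² = 10
10 = (1,3)_7 → 1² + 3² = 10  — 10 repeats.
That took 6 steps.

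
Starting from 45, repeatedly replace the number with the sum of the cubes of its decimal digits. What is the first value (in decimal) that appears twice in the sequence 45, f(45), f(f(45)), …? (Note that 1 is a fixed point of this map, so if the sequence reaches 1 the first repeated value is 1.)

45 → 4³ + 5³ = 189
189 → 1³ + 8³ + 9³ = 1242
1242 → 1³ + 2³ + 4³ + 2³ = 81
81 → 8³ + 1³ = 513
513 → 5³ + 1³ + 3³ = 153
153 → 1³ + 5³ + 3³ = 153  — 153 already appeared earlier.

153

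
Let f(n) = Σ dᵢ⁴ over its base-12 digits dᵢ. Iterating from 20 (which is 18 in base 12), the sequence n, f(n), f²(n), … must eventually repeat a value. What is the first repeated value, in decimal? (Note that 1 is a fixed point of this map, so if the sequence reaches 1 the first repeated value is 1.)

4097

20 = (1,8)_12 → 1⁴ + 8⁴ = 4097
4097 = (2,4,5,5)_12 → 2⁴ + 4⁴ + 5⁴ + 5⁴ = 1522
1522 = (10,6,10)_12 → 10⁴ + 6⁴ + 10⁴ = 21296
21296 = (1,0,3,10,8)_12 → 1⁴ + 0⁴ + 3⁴ + 10⁴ + 8⁴ = 14178
14178 = (8,2,5,6)_12 → 8⁴ + 2⁴ + 5⁴ + 6⁴ = 6033
6033 = (3,5,10,9)_12 → 3⁴ + 5⁴ + 10⁴ + 9⁴ = 17267
17267 = (9,11,10,11)_12 → 9⁴ + 11⁴ + 10⁴ + 11⁴ = 45843
45843 = (2,2,6,4,3)_12 → 2⁴ + 2⁴ + 6⁴ + 4⁴ + 3⁴ = 1665
1665 = (11,6,9)_12 → 11⁴ + 6⁴ + 9⁴ = 22498
22498 = (1,1,0,2,10)_12 → 1⁴ + 1⁴ + 0⁴ + 2⁴ + 10⁴ = 10018
10018 = (5,9,6,10)_12 → 5⁴ + 9⁴ + 6⁴ + 10⁴ = 18482
18482 = (10,8,4,2)_12 → 10⁴ + 8⁴ + 4⁴ + 2⁴ = 14368
14368 = (8,3,9,4)_12 → 8⁴ + 3⁴ + 9⁴ + 4⁴ = 10994
10994 = (6,4,4,2)_12 → 6⁴ + 4⁴ + 4⁴ + 2⁴ = 1824
1824 = (1,0,8,0)_12 → 1⁴ + 0⁴ + 8⁴ + 0⁴ = 4097  — 4097 already appeared earlier.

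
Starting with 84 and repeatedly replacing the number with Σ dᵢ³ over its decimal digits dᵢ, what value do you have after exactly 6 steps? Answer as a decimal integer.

153

84 → 8³ + 4³ = 576
576 → 5³ + 7³ + 6³ = 684
684 → 6³ + 8³ + 4³ = 792
792 → 7³ + 9³ + 2³ = 1080
1080 → 1³ + 0³ + 8³ + 0³ = 513
513 → 5³ + 1³ + 3³ = 153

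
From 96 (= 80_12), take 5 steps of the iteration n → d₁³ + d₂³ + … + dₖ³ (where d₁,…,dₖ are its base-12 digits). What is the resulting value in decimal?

343

96 = (8,0)_12 → 8³ + 0³ = 512 + 0 = 512
512 = (3,6,8)_12 → 3³ + 6³ + 8³ = 27 + 216 + 512 = 755
755 = (5,2,11)_12 → 5³ + 2³ + 11³ = 125 + 8 + 1331 = 1464
1464 = (10,2,0)_12 → 10³ + 2³ + 0³ = 1000 + 8 + 0 = 1008
1008 = (7,0,0)_12 → 7³ + 0³ + 0³ = 343 + 0 + 0 = 343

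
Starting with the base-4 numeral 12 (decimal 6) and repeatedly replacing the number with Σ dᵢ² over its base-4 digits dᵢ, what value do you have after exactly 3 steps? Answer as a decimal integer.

4

6 = (1,2)_4 → 1² + 2² = 5
5 = (1,1)_4 → 1² + 1² = 2
2 = (2)_4 → 2² = 4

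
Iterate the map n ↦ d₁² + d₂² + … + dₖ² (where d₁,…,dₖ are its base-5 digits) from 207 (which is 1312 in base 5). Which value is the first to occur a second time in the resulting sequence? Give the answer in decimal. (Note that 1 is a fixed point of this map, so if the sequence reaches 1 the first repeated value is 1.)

207 = (1,3,1,2)_5 → 1² + 3² + 1² + 2² = 15
15 = (3,0)_5 → 3² + 0² = 9
9 = (1,4)_5 → 1² + 4² = 17
17 = (3,2)_5 → 3² + 2² = 13
13 = (2,3)_5 → 2² + 3² = 13  — 13 already appeared earlier.

13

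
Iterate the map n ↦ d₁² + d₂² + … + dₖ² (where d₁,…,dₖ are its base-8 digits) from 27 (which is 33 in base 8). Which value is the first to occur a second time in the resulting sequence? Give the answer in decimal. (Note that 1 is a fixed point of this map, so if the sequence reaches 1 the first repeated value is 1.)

27 = (3,3)_8 → 3² + 3² = 9 + 9 = 18
18 = (2,2)_8 → 2² + 2² = 4 + 4 = 8
8 = (1,0)_8 → 1² + 0² = 1 + 0 = 1  — reached the fixed point 1.
1 → 1, so 1 is the first repeated value.

1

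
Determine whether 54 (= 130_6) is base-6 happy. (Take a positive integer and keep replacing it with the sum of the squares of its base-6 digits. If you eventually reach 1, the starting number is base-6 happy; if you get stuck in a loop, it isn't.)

not base-6 happy

54 = (1,3,0)_6 → 1² + 3² + 0² = 10
10 = (1,4)_6 → 1² + 4² = 17
17 = (2,5)_6 → 2² + 5² = 29
29 = (4,5)_6 → 4² + 5² = 41
41 = (1,0,5)_6 → 1² + 0² + 5² = 26
26 = (4,2)_6 → 4² + 2² = 20
20 = (3,2)_6 → 3² + 2² = 13
13 = (2,1)_6 → 2² + 1² = 5
5 = (5)_6 → 5² = 25
25 = (4,1)_6 → 4² + 1² = 17  — 17 already seen; the sequence cycles without reaching 1.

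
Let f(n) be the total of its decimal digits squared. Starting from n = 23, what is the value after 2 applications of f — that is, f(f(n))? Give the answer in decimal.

10

23 → 2² + 3² = 13
13 → 1² + 3² = 10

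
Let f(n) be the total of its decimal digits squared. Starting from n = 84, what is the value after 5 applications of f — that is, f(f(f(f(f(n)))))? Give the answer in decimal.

85

84 → 8² + 4² = 80
80 → 8² + 0² = 64
64 → 6² + 4² = 52
52 → 5² + 2² = 29
29 → 2² + 9² = 85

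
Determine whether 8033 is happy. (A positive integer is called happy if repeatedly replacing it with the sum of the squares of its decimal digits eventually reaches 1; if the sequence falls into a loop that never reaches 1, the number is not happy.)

happy

8033 → 8² + 0² + 3² + 3² = 82
82 → 8² + 2² = 68
68 → 6² + 8² = 100
100 → 1² + 0² + 0² = 1  — reached 1.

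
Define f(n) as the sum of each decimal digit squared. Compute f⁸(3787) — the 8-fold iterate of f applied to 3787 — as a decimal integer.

89

3787 → 3² + 7² + 8² + 7² = 171
171 → 1² + 7² + 1² = 51
51 → 5² + 1² = 26
26 → 2² + 6² = 40
40 → 4² + 0² = 16
16 → 1² + 6² = 37
37 → 3² + 7² = 58
58 → 5² + 8² = 89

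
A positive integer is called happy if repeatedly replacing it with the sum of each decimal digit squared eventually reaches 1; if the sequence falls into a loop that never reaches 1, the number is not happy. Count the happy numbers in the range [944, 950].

944: 944 → 113 → 11 → 2 → 4 → 16 → 37 → 58 → 89 → 145 → 42 → 20 → 4  — not happy
945: 945 → 122 → 9 → 81 → 65 → 61 → 37 → 58 → 89 → 145 → 42 → 20 → 4 → 16 → 37  — not happy
946: 946 → 133 → 19 → 82 → 68 → 100 → 1  — happy
947: 947 → 146 → 53 → 34 → 25 → 29 → 85 → 89 → 145 → 42 → 20 → 4 → 16 → 37 → 58 → 89  — not happy
948: 948 → 161 → 38 → 73 → 58 → 89 → 145 → 42 → 20 → 4 → 16 → 37 → 58  — not happy
949: 949 → 178 → 114 → 18 → 65 → 61 → 37 → 58 → 89 → 145 → 42 → 20 → 4 → 16 → 37  — not happy
950: 950 → 106 → 37 → 58 → 89 → 145 → 42 → 20 → 4 → 16 → 37  — not happy
happy: 946

1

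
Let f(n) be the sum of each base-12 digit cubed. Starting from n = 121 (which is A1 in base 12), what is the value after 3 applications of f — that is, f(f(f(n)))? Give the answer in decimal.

121 = (10,1)_12 → 10³ + 1³ = 1001
1001 = (6,11,5)_12 → 6³ + 11³ + 5³ = 1672
1672 = (11,7,4)_12 → 11³ + 7³ + 4³ = 1738

1738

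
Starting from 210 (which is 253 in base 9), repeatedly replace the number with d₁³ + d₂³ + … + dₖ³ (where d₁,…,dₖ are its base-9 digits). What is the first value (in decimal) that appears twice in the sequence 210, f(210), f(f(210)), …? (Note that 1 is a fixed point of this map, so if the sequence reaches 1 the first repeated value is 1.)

856

210 = (2,5,3)_9 → 2³ + 5³ + 3³ = 160
160 = (1,8,7)_9 → 1³ + 8³ + 7³ = 856
856 = (1,1,5,1)_9 → 1³ + 1³ + 5³ + 1³ = 128
128 = (1,5,2)_9 → 1³ + 5³ + 2³ = 134
134 = (1,5,8)_9 → 1³ + 5³ + 8³ = 638
638 = (7,7,8)_9 → 7³ + 7³ + 8³ = 1198
1198 = (1,5,7,1)_9 → 1³ + 5³ + 7³ + 1³ = 470
470 = (5,7,2)_9 → 5³ + 7³ + 2³ = 476
476 = (5,7,8)_9 → 5³ + 7³ + 8³ = 980
980 = (1,3,0,8)_9 → 1³ + 3³ + 0³ + 8³ = 540
540 = (6,6,0)_9 → 6³ + 6³ + 0³ = 432
432 = (5,3,0)_9 → 5³ + 3³ + 0³ = 152
152 = (1,7,8)_9 → 1³ + 7³ + 8³ = 856  — 856 already appeared earlier.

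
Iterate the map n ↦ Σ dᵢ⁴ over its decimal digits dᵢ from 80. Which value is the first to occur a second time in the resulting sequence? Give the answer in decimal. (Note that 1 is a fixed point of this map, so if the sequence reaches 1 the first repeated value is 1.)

80 → 8⁴ + 0⁴ = 4096 + 0 = 4096
4096 → 4⁴ + 0⁴ + 9⁴ + 6⁴ = 256 + 0 + 6561 + 1296 = 8113
8113 → 8⁴ + 1⁴ + 1⁴ + 3⁴ = 4096 + 1 + 1 + 81 = 4179
4179 → 4⁴ + 1⁴ + 7⁴ + 9⁴ = 256 + 1 + 2401 + 6561 = 9219
9219 → 9⁴ + 2⁴ + 1⁴ + 9⁴ = 6561 + 16 + 1 + 6561 = 13139
13139 → 1⁴ + 3⁴ + 1⁴ + 3⁴ + 9⁴ = 1 + 81 + 1 + 81 + 6561 = 6725
6725 → 6⁴ + 7⁴ + 2⁴ + 5⁴ = 1296 + 2401 + 16 + 625 = 4338
4338 → 4⁴ + 3⁴ + 3⁴ + 8⁴ = 256 + 81 + 81 + 4096 = 4514
4514 → 4⁴ + 5⁴ + 1⁴ + 4⁴ = 256 + 625 + 1 + 256 = 1138
1138 → 1⁴ + 1⁴ + 3⁴ + 8⁴ = 1 + 1 + 81 + 4096 = 4179  — 4179 already appeared earlier.

4179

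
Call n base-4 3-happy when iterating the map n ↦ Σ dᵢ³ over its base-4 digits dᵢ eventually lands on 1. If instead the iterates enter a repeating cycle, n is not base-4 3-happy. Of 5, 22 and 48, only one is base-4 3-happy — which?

22

5: 5 → 2 → 8 → 8  — repeats 8 (not base-4 3-happy)
22: 22 → 10 → 16 → 1  — reaches 1 (base-4 3-happy)
48: 48 → 27 → 36 → 9 → 9  — repeats 9 (not base-4 3-happy)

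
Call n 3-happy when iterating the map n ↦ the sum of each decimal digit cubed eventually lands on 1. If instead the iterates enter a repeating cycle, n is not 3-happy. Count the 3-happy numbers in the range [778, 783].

778: 778 → 1198 → 1243 → 100 → 1  — 3-happy
779: 779 → 1415 → 191 → 731 → 371 → 371  — not 3-happy
780: 780 → 855 → 762 → 567 → 684 → 792 → 1080 → 513 → 153 → 153  — not 3-happy
781: 781 → 856 → 853 → 664 → 496 → 1009 → 730 → 370 → 370  — not 3-happy
782: 782 → 863 → 755 → 593 → 881 → 1025 → 134 → 92 → 737 → 713 → 371 → 371  — not 3-happy
783: 783 → 882 → 1032 → 36 → 243 → 99 → 1458 → 702 → 351 → 153 → 153  — not 3-happy
3-happy: 778

1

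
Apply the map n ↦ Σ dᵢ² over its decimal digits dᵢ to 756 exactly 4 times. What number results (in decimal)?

756 → 7² + 5² + 6² = 110
110 → 1² + 1² + 0² = 2
2 → 2² = 4
4 → 4² = 16

16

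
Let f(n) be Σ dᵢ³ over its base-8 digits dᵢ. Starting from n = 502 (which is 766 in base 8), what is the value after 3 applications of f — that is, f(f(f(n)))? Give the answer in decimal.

502 = (7,6,6)_8 → 7³ + 6³ + 6³ = 775
775 = (1,4,0,7)_8 → 1³ + 4³ + 0³ + 7³ = 408
408 = (6,3,0)_8 → 6³ + 3³ + 0³ = 243

243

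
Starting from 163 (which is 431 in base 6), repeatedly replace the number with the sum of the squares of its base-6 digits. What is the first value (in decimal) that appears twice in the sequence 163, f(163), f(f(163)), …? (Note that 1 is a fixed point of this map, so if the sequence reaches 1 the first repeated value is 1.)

26

163 = (4,3,1)_6 → 26
26 = (4,2)_6 → 20
20 = (3,2)_6 → 13
13 = (2,1)_6 → 5
5 = (5)_6 → 25
25 = (4,1)_6 → 17
17 = (2,5)_6 → 29
29 = (4,5)_6 → 41
41 = (1,0,5)_6 → 26  — 26 already appeared earlier.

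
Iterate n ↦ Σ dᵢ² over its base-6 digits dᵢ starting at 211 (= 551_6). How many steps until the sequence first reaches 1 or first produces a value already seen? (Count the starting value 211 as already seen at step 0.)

211 = (5,5,1)_6 → 5² + 5² + 1² = 51
51 = (1,2,3)_6 → 1² + 2² + 3² = 14
14 = (2,2)_6 → 2² + 2² = 8
8 = (1,2)_6 → 1² + 2² = 5
5 = (5)_6 → 5² = 25
25 = (4,1)_6 → 4² + 1² = 17
17 = (2,5)_6 → 2² + 5² = 29
29 = (4,5)_6 → 4² + 5² = 41
41 = (1,0,5)_6 → 1² + 0² + 5² = 26
26 = (4,2)_6 → 4² + 2² = 20
20 = (3,2)_6 → 3² + 2² = 13
13 = (2,1)_6 → 2² + 1² = 5  — 5 repeats.
That took 12 steps.

12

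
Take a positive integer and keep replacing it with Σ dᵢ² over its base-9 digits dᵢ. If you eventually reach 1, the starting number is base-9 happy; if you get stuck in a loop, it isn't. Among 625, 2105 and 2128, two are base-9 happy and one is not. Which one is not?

2128

625: 625 → 101 → 9 → 1  — reaches 1 (base-9 happy)
2105: 2105 → 181 → 9 → 1  — reaches 1 (base-9 happy)
2128: 2128 → 88 → 50 → 50  — repeats 50 (not base-9 happy)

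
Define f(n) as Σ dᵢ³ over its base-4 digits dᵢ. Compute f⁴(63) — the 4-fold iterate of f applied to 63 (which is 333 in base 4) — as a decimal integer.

63 = (3,3,3)_4 → 3³ + 3³ + 3³ = 81
81 = (1,1,0,1)_4 → 1³ + 1³ + 0³ + 1³ = 3
3 = (3)_4 → 3³ = 27
27 = (1,2,3)_4 → 1³ + 2³ + 3³ = 36

36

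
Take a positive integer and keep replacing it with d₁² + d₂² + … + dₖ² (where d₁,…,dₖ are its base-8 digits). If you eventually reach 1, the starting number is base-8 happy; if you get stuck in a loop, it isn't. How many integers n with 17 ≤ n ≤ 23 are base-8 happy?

1

17: 17 → 5 → 25 → 10 → 5  — not base-8 happy
18: 18 → 8 → 1  — base-8 happy
19: 19 → 13 → 26 → 13  — not base-8 happy
20: 20 → 20  — not base-8 happy
21: 21 → 29 → 34 → 20 → 20  — not base-8 happy
22: 22 → 40 → 25 → 10 → 5 → 25  — not base-8 happy
23: 23 → 53 → 61 → 74 → 6 → 36 → 32 → 16 → 4 → 16  — not base-8 happy
base-8 happy: 18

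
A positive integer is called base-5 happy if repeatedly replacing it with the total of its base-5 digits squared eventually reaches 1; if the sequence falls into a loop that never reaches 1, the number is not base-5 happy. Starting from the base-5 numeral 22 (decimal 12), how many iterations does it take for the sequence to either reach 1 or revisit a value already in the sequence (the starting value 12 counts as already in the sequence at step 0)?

12 = (2,2)_5 → 2² + 2² = 8
8 = (1,3)_5 → 1² + 3² = 10
10 = (2,0)_5 → 2² + 0² = 4
4 = (4)_5 → 4² = 16
16 = (3,1)_5 → 3² + 1² = 10  — 10 repeats.
That took 5 steps.

5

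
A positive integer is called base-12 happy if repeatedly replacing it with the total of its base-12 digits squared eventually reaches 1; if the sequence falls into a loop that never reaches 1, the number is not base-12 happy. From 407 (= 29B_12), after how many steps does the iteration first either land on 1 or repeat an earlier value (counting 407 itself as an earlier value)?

6

407 = (2,9,11)_12 → 2² + 9² + 11² = 206
206 = (1,5,2)_12 → 1² + 5² + 2² = 30
30 = (2,6)_12 → 2² + 6² = 40
40 = (3,4)_12 → 3² + 4² = 25
25 = (2,1)_12 → 2² + 1² = 5
5 = (5)_12 → 5² = 25  — 25 repeats.
That took 6 steps.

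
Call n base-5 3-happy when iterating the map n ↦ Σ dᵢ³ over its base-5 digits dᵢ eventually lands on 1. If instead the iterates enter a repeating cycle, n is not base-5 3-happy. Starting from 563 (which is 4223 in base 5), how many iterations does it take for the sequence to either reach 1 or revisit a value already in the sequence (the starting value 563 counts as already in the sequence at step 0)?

10

563 = (4,2,2,3)_5 → 4³ + 2³ + 2³ + 3³ = 107
107 = (4,1,2)_5 → 4³ + 1³ + 2³ = 73
73 = (2,4,3)_5 → 2³ + 4³ + 3³ = 99
99 = (3,4,4)_5 → 3³ + 4³ + 4³ = 155
155 = (1,1,1,0)_5 → 1³ + 1³ + 1³ + 0³ = 3
3 = (3)_5 → 3³ = 27
27 = (1,0,2)_5 → 1³ + 0³ + 2³ = 9
9 = (1,4)_5 → 1³ + 4³ = 65
65 = (2,3,0)_5 → 2³ + 3³ + 0³ = 35
35 = (1,2,0)_5 → 1³ + 2³ + 0³ = 9  — 9 repeats.
That took 10 steps.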